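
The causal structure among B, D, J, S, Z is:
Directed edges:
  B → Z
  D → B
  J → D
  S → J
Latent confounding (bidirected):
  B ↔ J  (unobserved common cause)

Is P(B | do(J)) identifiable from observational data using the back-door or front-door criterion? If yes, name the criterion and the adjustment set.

P(B|do(J)): frontdoor, adjust for {D}.

desc(J)\{J}={B,D,Z}; candidates ⊆ {S}.
J↔B: latent back-door arc(s) into J.
size 0: {}; under {} J still reaches {B,S,Z} ∋ B.
size 1: {S}; under {S} J still reaches {B,Z} ∋ B.
J↔B cannot be blocked by any observed set — no back-door set.
{D}: (i) intercepts every directed J→B path; (ii) no back-door J→{D}; (iii) {J} blocks every back-door {D}→B. Front-door holds.
P(B|do(J)) = Σ_{D} P(D|J) Σ_{J'} P(B|D,J')P(J').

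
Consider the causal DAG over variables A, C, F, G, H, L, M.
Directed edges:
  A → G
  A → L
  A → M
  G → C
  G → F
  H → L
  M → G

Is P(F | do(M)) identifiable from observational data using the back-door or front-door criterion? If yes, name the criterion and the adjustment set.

P(F|do(M)): backdoor, adjust for {A}.

desc(M)\{M}={C,F,G}; candidates ⊆ {A,H,L}.
size 0: {}; under {} M still reaches {A,C,F,G,L} ∋ F.
{A}: M⊥F given {A} in G with M→· removed — back-door holds.
P(F|do(M)) = Σ_{A} P(F|M,A)·P(A).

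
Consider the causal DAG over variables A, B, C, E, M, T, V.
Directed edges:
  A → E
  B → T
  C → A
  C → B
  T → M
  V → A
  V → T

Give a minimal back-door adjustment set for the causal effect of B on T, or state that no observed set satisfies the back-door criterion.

desc(B)\{B}={M,T}; candidates ⊆ {A,C,E,V}.
∅: B⊥T given ∅ in G with B→· removed — back-door holds.

B→T: minimal back-door set ∅.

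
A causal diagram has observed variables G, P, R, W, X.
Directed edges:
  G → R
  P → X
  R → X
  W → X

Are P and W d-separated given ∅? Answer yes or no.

Bayes-Ball from P | ∅ reaches {X}.
W ∉ reach(P|∅) ⇒ P ⊥ W | ∅.

Yes — P ⊥ W | ∅.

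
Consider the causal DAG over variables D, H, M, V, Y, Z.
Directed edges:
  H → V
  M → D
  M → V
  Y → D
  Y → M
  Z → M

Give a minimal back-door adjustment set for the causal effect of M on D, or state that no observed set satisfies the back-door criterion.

desc(M)\{M}={D,V}; candidates ⊆ {H,Y,Z}.
size 0: {}; under {} M still reaches {D,Y,Z} ∋ D.
{Y}: M⊥D given {Y} in G with M→· removed — back-door holds.

M→D: minimal back-door set {Y}.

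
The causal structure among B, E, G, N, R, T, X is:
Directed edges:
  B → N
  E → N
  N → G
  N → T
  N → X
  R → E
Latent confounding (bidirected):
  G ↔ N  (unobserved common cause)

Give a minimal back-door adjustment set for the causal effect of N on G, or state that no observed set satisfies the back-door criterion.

N→G: no observed back-door set.

desc(N)\{N}={G,T,X}; candidates ⊆ {B,E,R}.
N↔G: latent back-door arc(s) into N.
size 0: {}; under {} N still reaches {B,E,G,R} ∋ G.
size 1: {B}, {E}, {R}; under {B} N still reaches {E,G,R} ∋ G.
size 2: {B,E}, {B,R}, {E,R}; under {B,E} N still reaches {G} ∋ G.
N↔G cannot be blocked by any observed set — no back-door set.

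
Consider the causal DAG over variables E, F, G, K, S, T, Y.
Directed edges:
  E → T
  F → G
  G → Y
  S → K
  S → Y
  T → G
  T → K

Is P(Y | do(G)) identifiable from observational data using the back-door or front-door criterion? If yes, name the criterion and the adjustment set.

desc(G)\{G}={Y}; candidates ⊆ {E,F,K,S,T}.
∅: G⊥Y given ∅ in G with G→· removed — back-door holds.
P(Y|do(G)) = P(Y|G) — no adjustment needed.

P(Y|do(G)): backdoor, adjust for ∅.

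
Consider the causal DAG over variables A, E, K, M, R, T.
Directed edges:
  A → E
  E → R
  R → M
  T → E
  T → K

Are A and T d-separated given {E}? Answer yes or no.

No — A and T are d-connected given {E}.

Bayes-Ball from A | {E} reaches {K,T}.
T ∈ reach(A|{E}) ⇒ A ⊥̸ T | {E}.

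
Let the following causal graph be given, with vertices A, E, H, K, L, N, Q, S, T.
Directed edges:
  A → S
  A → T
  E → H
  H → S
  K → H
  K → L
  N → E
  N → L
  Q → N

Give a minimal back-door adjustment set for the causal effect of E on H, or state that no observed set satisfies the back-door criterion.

E→H: minimal back-door set ∅.

desc(E)\{E}={H,S}; candidates ⊆ {A,K,L,N,Q,T}.
∅: E⊥H given ∅ in G with E→· removed — back-door holds.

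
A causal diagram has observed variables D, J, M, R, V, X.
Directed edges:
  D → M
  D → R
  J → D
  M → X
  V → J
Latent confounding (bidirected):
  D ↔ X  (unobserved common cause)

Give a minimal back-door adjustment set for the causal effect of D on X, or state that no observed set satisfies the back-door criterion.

D→X: no observed back-door set.

desc(D)\{D}={M,R,X}; candidates ⊆ {J,V}.
D↔X: latent back-door arc(s) into D.
size 0: {}; under {} D still reaches {J,V,X} ∋ X.
size 1: {J}, {V}; under {J} D still reaches {X} ∋ X.
size 2: {J,V}; under {J,V} D still reaches {X} ∋ X.
D↔X cannot be blocked by any observed set — no back-door set.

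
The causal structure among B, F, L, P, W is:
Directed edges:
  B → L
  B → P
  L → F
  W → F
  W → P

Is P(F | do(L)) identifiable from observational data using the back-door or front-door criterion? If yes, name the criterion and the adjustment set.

P(F|do(L)): backdoor, adjust for ∅.

desc(L)\{L}={F}; candidates ⊆ {B,P,W}.
∅: L⊥F given ∅ in G with L→· removed — back-door holds.
P(F|do(L)) = P(F|L) — no adjustment needed.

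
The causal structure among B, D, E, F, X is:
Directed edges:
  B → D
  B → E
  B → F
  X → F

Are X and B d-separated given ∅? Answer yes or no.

Yes — X ⊥ B | ∅.

Bayes-Ball from X | ∅ reaches {F}.
B ∉ reach(X|∅) ⇒ X ⊥ B | ∅.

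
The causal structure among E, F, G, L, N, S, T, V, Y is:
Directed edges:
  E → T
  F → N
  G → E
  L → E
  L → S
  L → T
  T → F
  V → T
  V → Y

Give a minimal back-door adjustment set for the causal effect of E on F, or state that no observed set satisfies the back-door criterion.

E→F: minimal back-door set {L}.

desc(E)\{E}={F,N,T}; candidates ⊆ {G,L,S,V,Y}.
size 0: {}; under {} E still reaches {F,G,L,N,S,T} ∋ F.
{L}: E⊥F given {L} in G with E→· removed — back-door holds.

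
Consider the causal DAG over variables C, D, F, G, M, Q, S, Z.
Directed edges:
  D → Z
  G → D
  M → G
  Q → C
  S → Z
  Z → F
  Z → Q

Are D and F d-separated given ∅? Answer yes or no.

No — D and F are d-connected given ∅.

Bayes-Ball from D | ∅ reaches {C,F,G,M,Q,Z}.
F ∈ reach(D|∅) ⇒ D ⊥̸ F | ∅.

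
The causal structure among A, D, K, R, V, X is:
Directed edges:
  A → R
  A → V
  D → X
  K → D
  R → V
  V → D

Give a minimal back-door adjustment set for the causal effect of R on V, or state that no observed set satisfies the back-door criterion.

R→V: minimal back-door set {A}.

desc(R)\{R}={D,V,X}; candidates ⊆ {A,K}.
size 0: {}; under {} R still reaches {A,D,V,X} ∋ V.
{A}: R⊥V given {A} in G with R→· removed — back-door holds.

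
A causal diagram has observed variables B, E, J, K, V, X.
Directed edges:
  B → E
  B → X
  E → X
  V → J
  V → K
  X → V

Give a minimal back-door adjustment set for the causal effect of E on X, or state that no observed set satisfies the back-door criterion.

E→X: minimal back-door set {B}.

desc(E)\{E}={J,K,V,X}; candidates ⊆ {B}.
size 0: {}; under {} E still reaches {B,J,K,V,X} ∋ X.
{B}: E⊥X given {B} in G with E→· removed — back-door holds.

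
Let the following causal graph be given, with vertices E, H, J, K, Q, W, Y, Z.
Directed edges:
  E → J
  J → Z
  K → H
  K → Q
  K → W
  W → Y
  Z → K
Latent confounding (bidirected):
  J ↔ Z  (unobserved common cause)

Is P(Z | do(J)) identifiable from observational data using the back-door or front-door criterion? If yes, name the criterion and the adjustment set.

P(Z|do(J)): not identifiable (no BD/FD set).

desc(J)\{J}={H,K,Q,W,Y,Z}; candidates ⊆ {E}.
J↔Z: latent back-door arc(s) into J.
size 0: {}; under {} J still reaches {E,H,K,Q,W,Y,Z} ∋ Z.
size 1: {E}; under {E} J still reaches {H,K,Q,W,Y,Z} ∋ Z.
J↔Z cannot be blocked by any observed set — no back-door set.
No mediator lies on a directed J→…→Z path.
Neither criterion identifies P(Z|do(J)) in this graph.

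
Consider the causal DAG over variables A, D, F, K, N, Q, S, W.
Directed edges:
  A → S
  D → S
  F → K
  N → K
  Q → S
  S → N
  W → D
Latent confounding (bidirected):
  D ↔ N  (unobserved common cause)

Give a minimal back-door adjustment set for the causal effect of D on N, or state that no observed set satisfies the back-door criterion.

desc(D)\{D}={K,N,S}; candidates ⊆ {A,F,Q,W}.
D↔N: latent back-door arc(s) into D.
size 0: {}; under {} D still reaches {K,N,W} ∋ N.
size 1: {A}, {F}, {Q} …(+1); under {A} D still reaches {K,N,W} ∋ N.
size 2: {A,F}, {A,Q}, {A,W} …(+3); under {A,F} D still reaches {K,N,W} ∋ N.
D↔N cannot be blocked by any observed set — no back-door set.

D→N: no observed back-door set.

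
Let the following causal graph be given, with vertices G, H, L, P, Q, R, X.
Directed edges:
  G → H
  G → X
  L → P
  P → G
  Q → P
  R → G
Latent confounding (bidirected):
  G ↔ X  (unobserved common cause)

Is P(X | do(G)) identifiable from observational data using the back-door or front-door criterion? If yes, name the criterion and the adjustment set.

desc(G)\{G}={H,X}; candidates ⊆ {L,P,Q,R}.
G↔X: latent back-door arc(s) into G.
size 0: {}; under {} G still reaches {L,P,Q,R,X} ∋ X.
size 1: {L}, {P}, {Q} …(+1); under {L} G still reaches {P,Q,R,X} ∋ X.
size 2: {L,P}, {L,Q}, {L,R} …(+3); under {L,P} G still reaches {R,X} ∋ X.
G↔X cannot be blocked by any observed set — no back-door set.
No mediator lies on a directed G→…→X path.
Neither criterion identifies P(X|do(G)) in this graph.

P(X|do(G)): not identifiable (no BD/FD set).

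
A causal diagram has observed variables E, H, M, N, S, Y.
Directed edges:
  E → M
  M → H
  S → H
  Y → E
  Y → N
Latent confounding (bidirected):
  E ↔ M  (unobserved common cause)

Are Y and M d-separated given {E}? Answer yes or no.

No — Y and M are d-connected given {E}.

Bayes-Ball from Y | {E} reaches {H,M,N}.
M ∈ reach(Y|{E}) ⇒ Y ⊥̸ M | {E}.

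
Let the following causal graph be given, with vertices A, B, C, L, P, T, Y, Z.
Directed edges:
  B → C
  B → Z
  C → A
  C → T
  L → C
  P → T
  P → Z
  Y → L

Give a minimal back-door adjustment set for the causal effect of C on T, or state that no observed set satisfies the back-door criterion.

C→T: minimal back-door set ∅.

desc(C)\{C}={A,T}; candidates ⊆ {B,L,P,Y,Z}.
∅: C⊥T given ∅ in G with C→· removed — back-door holds.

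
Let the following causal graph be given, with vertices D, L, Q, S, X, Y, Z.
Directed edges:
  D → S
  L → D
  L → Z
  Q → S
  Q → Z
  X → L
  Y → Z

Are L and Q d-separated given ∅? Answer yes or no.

Yes — L ⊥ Q | ∅.

Bayes-Ball from L | ∅ reaches {D,S,X,Z}.
Q ∉ reach(L|∅) ⇒ L ⊥ Q | ∅.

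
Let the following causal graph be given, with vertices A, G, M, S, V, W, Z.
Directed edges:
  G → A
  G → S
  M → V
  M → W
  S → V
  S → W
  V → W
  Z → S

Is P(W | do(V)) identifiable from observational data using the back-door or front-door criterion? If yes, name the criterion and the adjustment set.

desc(V)\{V}={W}; candidates ⊆ {A,G,M,S,Z}.
size 0: {}; under {} V still reaches {A,G,M,S,W,Z} ∋ W.
size 1: {A}, {G}, {M} …(+2); under {A} V still reaches {G,M,S,W,Z} ∋ W.
{M,S}: V⊥W given {M,S} in G with V→· removed — back-door holds.
P(W|do(V)) = Σ_{M,S} P(W|V,M,S)·P(M,S).

P(W|do(V)): backdoor, adjust for {M, S}.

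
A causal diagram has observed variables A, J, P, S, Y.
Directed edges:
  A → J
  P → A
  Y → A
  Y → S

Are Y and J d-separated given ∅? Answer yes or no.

No — Y and J are d-connected given ∅.

Bayes-Ball from Y | ∅ reaches {A,J,S}.
J ∈ reach(Y|∅) ⇒ Y ⊥̸ J | ∅.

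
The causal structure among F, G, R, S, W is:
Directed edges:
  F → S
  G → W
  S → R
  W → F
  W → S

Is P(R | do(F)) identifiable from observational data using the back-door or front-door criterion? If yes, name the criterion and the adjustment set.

desc(F)\{F}={R,S}; candidates ⊆ {G,W}.
size 0: {}; under {} F still reaches {G,R,S,W} ∋ R.
{W}: F⊥R given {W} in G with F→· removed — back-door holds.
P(R|do(F)) = Σ_{W} P(R|F,W)·P(W).

P(R|do(F)): backdoor, adjust for {W}.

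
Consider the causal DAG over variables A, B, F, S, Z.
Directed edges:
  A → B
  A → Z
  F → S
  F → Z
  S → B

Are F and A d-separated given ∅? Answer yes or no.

Bayes-Ball from F | ∅ reaches {B,S,Z}.
A ∉ reach(F|∅) ⇒ F ⊥ A | ∅.

Yes — F ⊥ A | ∅.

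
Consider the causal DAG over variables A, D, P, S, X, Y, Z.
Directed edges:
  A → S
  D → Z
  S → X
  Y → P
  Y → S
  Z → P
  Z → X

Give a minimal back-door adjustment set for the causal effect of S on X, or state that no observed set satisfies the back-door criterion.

desc(S)\{S}={X}; candidates ⊆ {A,D,P,Y,Z}.
∅: S⊥X given ∅ in G with S→· removed — back-door holds.

S→X: minimal back-door set ∅.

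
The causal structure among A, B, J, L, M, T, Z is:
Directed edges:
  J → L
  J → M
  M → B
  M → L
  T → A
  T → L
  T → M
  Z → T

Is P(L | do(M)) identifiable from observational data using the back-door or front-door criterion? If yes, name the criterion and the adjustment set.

P(L|do(M)): backdoor, adjust for {J, T}.

desc(M)\{M}={B,L}; candidates ⊆ {A,J,T,Z}.
size 0: {}; under {} M still reaches {A,J,L,T,Z} ∋ L.
size 1: {A}, {J}, {T} …(+1); under {A} M still reaches {J,L,T,Z} ∋ L.
{J,T}: M⊥L given {J,T} in G with M→· removed — back-door holds.
P(L|do(M)) = Σ_{J,T} P(L|M,J,T)·P(J,T).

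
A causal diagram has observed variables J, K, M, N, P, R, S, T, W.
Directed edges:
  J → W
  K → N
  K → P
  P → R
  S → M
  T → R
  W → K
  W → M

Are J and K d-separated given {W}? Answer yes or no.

Bayes-Ball from J | {W} reaches ∅.
K ∉ reach(J|{W}) ⇒ J ⊥ K | {W}.

Yes — J ⊥ K | {W}.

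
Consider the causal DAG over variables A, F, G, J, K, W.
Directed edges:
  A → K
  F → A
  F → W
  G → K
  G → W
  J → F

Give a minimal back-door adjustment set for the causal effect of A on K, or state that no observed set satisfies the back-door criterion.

desc(A)\{A}={K}; candidates ⊆ {F,G,J,W}.
∅: A⊥K given ∅ in G with A→· removed — back-door holds.

A→K: minimal back-door set ∅.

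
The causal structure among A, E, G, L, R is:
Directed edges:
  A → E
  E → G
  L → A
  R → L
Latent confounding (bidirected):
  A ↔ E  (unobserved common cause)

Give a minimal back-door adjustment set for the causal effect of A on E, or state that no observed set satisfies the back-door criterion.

A→E: no observed back-door set.

desc(A)\{A}={E,G}; candidates ⊆ {L,R}.
A↔E: latent back-door arc(s) into A.
size 0: {}; under {} A still reaches {E,G,L,R} ∋ E.
size 1: {L}, {R}; under {L} A still reaches {E,G} ∋ E.
size 2: {L,R}; under {L,R} A still reaches {E,G} ∋ E.
A↔E cannot be blocked by any observed set — no back-door set.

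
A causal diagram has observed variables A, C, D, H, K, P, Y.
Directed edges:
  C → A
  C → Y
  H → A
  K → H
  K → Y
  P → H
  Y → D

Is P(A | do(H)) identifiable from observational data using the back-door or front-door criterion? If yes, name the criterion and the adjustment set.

desc(H)\{H}={A}; candidates ⊆ {C,D,K,P,Y}.
∅: H⊥A given ∅ in G with H→· removed — back-door holds.
P(A|do(H)) = P(A|H) — no adjustment needed.

P(A|do(H)): backdoor, adjust for ∅.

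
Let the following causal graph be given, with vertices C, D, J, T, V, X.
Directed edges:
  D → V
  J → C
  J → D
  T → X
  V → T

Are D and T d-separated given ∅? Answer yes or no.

No — D and T are d-connected given ∅.

Bayes-Ball from D | ∅ reaches {C,J,T,V,X}.
T ∈ reach(D|∅) ⇒ D ⊥̸ T | ∅.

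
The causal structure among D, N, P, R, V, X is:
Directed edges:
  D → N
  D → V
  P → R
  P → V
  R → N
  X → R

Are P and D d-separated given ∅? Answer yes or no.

Bayes-Ball from P | ∅ reaches {N,R,V}.
D ∉ reach(P|∅) ⇒ P ⊥ D | ∅.

Yes — P ⊥ D | ∅.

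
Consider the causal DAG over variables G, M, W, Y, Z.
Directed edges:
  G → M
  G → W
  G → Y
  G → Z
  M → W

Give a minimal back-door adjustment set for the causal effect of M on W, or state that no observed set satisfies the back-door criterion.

M→W: minimal back-door set {G}.

desc(M)\{M}={W}; candidates ⊆ {G,Y,Z}.
size 0: {}; under {} M still reaches {G,W,Y,Z} ∋ W.
{G}: M⊥W given {G} in G with M→· removed — back-door holds.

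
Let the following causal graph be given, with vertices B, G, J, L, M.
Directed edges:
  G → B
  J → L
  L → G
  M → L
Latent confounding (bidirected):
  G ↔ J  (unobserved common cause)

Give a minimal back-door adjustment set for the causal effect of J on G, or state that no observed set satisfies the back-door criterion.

J→G: no observed back-door set.

desc(J)\{J}={B,G,L}; candidates ⊆ {M}.
J↔G: latent back-door arc(s) into J.
size 0: {}; under {} J still reaches {B,G} ∋ G.
size 1: {M}; under {M} J still reaches {B,G} ∋ G.
J↔G cannot be blocked by any observed set — no back-door set.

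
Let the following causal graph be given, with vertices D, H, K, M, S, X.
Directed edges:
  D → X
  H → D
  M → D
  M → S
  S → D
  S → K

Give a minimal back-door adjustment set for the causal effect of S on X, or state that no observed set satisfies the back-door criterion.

S→X: minimal back-door set {M}.

desc(S)\{S}={D,K,X}; candidates ⊆ {H,M}.
size 0: {}; under {} S still reaches {D,M,X} ∋ X.
{M}: S⊥X given {M} in G with S→· removed — back-door holds.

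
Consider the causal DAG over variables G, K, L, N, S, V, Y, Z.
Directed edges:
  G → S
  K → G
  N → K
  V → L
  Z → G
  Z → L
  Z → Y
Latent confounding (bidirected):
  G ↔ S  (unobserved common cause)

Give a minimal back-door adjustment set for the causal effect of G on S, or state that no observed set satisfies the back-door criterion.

G→S: no observed back-door set.

desc(G)\{G}={S}; candidates ⊆ {K,L,N,V,Y,Z}.
G↔S: latent back-door arc(s) into G.
size 0: {}; under {} G still reaches {K,L,N,S,Y,Z} ∋ S.
size 1: {K}, {L}, {N} …(+3); under {K} G still reaches {L,S,Y,Z} ∋ S.
size 2: {K,L}, {K,N}, {K,V} …(+12); under {K,L} G still reaches {S,V,Y,Z} ∋ S.
G↔S cannot be blocked by any observed set — no back-door set.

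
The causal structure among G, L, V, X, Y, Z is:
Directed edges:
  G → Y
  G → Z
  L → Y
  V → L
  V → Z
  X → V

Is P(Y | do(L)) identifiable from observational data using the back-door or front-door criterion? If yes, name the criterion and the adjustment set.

P(Y|do(L)): backdoor, adjust for ∅.

desc(L)\{L}={Y}; candidates ⊆ {G,V,X,Z}.
∅: L⊥Y given ∅ in G with L→· removed — back-door holds.
P(Y|do(L)) = P(Y|L) — no adjustment needed.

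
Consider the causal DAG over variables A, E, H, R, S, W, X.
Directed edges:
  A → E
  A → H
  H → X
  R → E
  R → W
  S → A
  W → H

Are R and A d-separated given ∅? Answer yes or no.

Bayes-Ball from R | ∅ reaches {E,H,W,X}.
A ∉ reach(R|∅) ⇒ R ⊥ A | ∅.

Yes — R ⊥ A | ∅.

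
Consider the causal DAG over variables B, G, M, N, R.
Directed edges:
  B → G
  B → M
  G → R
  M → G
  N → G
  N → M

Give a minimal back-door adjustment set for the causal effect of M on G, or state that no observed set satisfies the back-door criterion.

M→G: minimal back-door set {B, N}.

desc(M)\{M}={G,R}; candidates ⊆ {B,N}.
size 0: {}; under {} M still reaches {B,G,N,R} ∋ G.
size 1: {B}, {N}; under {B} M still reaches {G,N,R} ∋ G.
{B,N}: M⊥G given {B,N} in G with M→· removed — back-door holds.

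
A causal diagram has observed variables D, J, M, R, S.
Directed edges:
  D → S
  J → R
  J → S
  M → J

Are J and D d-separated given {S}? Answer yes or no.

No — J and D are d-connected given {S}.

Bayes-Ball from J | {S} reaches {D,M,R}.
D ∈ reach(J|{S}) ⇒ J ⊥̸ D | {S}.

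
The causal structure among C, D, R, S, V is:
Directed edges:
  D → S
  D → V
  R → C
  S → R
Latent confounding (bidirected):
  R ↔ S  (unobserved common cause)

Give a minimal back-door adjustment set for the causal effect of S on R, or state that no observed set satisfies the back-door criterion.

desc(S)\{S}={C,R}; candidates ⊆ {D,V}.
S↔R: latent back-door arc(s) into S.
size 0: {}; under {} S still reaches {C,D,R,V} ∋ R.
size 1: {D}, {V}; under {D} S still reaches {C,R} ∋ R.
size 2: {D,V}; under {D,V} S still reaches {C,R} ∋ R.
S↔R cannot be blocked by any observed set — no back-door set.

S→R: no observed back-door set.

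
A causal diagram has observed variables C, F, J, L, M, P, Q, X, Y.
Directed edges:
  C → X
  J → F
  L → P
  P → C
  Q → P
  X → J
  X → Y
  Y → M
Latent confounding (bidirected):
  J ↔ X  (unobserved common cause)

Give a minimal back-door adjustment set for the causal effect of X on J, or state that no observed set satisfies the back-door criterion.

desc(X)\{X}={F,J,M,Y}; candidates ⊆ {C,L,P,Q}.
X↔J: latent back-door arc(s) into X.
size 0: {}; under {} X still reaches {C,F,J,L,P,Q} ∋ J.
size 1: {C}, {L}, {P} …(+1); under {C} X still reaches {F,J} ∋ J.
size 2: {C,L}, {C,P}, {C,Q} …(+3); under {C,L} X still reaches {F,J} ∋ J.
X↔J cannot be blocked by any observed set — no back-door set.

X→J: no observed back-door set.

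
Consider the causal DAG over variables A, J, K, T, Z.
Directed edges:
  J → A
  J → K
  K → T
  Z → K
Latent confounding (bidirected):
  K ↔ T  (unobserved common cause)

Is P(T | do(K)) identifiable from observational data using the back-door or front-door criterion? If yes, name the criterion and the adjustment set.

desc(K)\{K}={T}; candidates ⊆ {A,J,Z}.
K↔T: latent back-door arc(s) into K.
size 0: {}; under {} K still reaches {A,J,T,Z} ∋ T.
size 1: {A}, {J}, {Z}; under {A} K still reaches {J,T,Z} ∋ T.
size 2: {A,J}, {A,Z}, {J,Z}; under {A,J} K still reaches {T,Z} ∋ T.
K↔T cannot be blocked by any observed set — no back-door set.
No mediator lies on a directed K→…→T path.
Neither criterion identifies P(T|do(K)) in this graph.

P(T|do(K)): not identifiable (no BD/FD set).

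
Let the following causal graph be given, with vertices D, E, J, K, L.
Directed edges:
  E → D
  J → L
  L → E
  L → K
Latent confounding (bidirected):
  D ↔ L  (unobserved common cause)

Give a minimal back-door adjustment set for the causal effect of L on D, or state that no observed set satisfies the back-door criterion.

desc(L)\{L}={D,E,K}; candidates ⊆ {J}.
L↔D: latent back-door arc(s) into L.
size 0: {}; under {} L still reaches {D,J} ∋ D.
size 1: {J}; under {J} L still reaches {D} ∋ D.
L↔D cannot be blocked by any observed set — no back-door set.

L→D: no observed back-door set.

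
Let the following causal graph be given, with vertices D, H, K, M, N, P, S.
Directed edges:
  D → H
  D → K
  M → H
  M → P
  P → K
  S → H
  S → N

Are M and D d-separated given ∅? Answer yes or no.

Bayes-Ball from M | ∅ reaches {H,K,P}.
D ∉ reach(M|∅) ⇒ M ⊥ D | ∅.

Yes — M ⊥ D | ∅.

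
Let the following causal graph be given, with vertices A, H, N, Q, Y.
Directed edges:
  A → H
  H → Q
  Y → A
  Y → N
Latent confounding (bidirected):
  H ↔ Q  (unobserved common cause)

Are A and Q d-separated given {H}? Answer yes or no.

Bayes-Ball from A | {H} reaches {N,Q,Y}.
Q ∈ reach(A|{H}) ⇒ A ⊥̸ Q | {H}.

No — A and Q are d-connected given {H}.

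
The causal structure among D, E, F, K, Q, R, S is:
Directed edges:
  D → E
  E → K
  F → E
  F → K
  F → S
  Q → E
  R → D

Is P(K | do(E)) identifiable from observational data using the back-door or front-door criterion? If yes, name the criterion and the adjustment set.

P(K|do(E)): backdoor, adjust for {F}.

desc(E)\{E}={K}; candidates ⊆ {D,F,Q,R,S}.
size 0: {}; under {} E still reaches {D,F,K,Q,R,S} ∋ K.
{F}: E⊥K given {F} in G with E→· removed — back-door holds.
P(K|do(E)) = Σ_{F} P(K|E,F)·P(F).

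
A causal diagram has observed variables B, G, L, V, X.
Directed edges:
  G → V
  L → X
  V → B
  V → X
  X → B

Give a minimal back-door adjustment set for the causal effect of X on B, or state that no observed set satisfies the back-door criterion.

X→B: minimal back-door set {V}.

desc(X)\{X}={B}; candidates ⊆ {G,L,V}.
size 0: {}; under {} X still reaches {B,G,L,V} ∋ B.
{V}: X⊥B given {V} in G with X→· removed — back-door holds.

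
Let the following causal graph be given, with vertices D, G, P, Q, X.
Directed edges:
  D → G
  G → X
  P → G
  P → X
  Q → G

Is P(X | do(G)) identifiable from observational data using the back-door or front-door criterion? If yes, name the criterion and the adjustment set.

P(X|do(G)): backdoor, adjust for {P}.

desc(G)\{G}={X}; candidates ⊆ {D,P,Q}.
size 0: {}; under {} G still reaches {D,P,Q,X} ∋ X.
{P}: G⊥X given {P} in G with G→· removed — back-door holds.
P(X|do(G)) = Σ_{P} P(X|G,P)·P(P).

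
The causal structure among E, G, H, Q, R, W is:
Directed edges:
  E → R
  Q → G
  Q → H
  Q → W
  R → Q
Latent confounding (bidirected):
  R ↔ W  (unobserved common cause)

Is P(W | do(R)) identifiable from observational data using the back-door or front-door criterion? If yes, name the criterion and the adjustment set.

P(W|do(R)): frontdoor, adjust for {Q}.

desc(R)\{R}={G,H,Q,W}; candidates ⊆ {E}.
R↔W: latent back-door arc(s) into R.
size 0: {}; under {} R still reaches {E,W} ∋ W.
size 1: {E}; under {E} R still reaches {W} ∋ W.
R↔W cannot be blocked by any observed set — no back-door set.
{Q}: (i) intercepts every directed R→W path; (ii) no back-door R→{Q}; (iii) {R} blocks every back-door {Q}→W. Front-door holds.
P(W|do(R)) = Σ_{Q} P(Q|R) Σ_{R'} P(W|Q,R')P(R').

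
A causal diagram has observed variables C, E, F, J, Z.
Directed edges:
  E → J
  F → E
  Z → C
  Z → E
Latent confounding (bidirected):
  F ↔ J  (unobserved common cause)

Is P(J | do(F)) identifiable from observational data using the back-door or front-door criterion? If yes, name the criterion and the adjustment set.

P(J|do(F)): frontdoor, adjust for {E}.

desc(F)\{F}={E,J}; candidates ⊆ {C,Z}.
F↔J: latent back-door arc(s) into F.
size 0: {}; under {} F still reaches {J} ∋ J.
size 1: {C}, {Z}; under {C} F still reaches {J} ∋ J.
size 2: {C,Z}; under {C,Z} F still reaches {J} ∋ J.
F↔J cannot be blocked by any observed set — no back-door set.
{E}: (i) intercepts every directed F→J path; (ii) no back-door F→{E}; (iii) {F} blocks every back-door {E}→J. Front-door holds.
P(J|do(F)) = Σ_{E} P(E|F) Σ_{F'} P(J|E,F')P(F').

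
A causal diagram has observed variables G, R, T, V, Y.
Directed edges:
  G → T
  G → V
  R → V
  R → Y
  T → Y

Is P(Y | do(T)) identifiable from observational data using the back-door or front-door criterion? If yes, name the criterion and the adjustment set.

desc(T)\{T}={Y}; candidates ⊆ {G,R,V}.
∅: T⊥Y given ∅ in G with T→· removed — back-door holds.
P(Y|do(T)) = P(Y|T) — no adjustment needed.

P(Y|do(T)): backdoor, adjust for ∅.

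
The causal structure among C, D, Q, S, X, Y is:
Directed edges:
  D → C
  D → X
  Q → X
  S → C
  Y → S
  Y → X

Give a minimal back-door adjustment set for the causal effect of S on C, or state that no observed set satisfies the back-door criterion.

S→C: minimal back-door set ∅.

desc(S)\{S}={C}; candidates ⊆ {D,Q,X,Y}.
∅: S⊥C given ∅ in G with S→· removed — back-door holds.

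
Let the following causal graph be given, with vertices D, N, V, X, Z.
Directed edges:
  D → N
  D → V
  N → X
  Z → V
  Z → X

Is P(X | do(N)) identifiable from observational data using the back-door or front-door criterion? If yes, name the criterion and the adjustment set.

desc(N)\{N}={X}; candidates ⊆ {D,V,Z}.
∅: N⊥X given ∅ in G with N→· removed — back-door holds.
P(X|do(N)) = P(X|N) — no adjustment needed.

P(X|do(N)): backdoor, adjust for ∅.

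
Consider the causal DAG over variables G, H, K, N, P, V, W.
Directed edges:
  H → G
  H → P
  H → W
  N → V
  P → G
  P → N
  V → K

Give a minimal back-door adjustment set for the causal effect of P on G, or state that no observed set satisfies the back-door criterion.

desc(P)\{P}={G,K,N,V}; candidates ⊆ {H,W}.
size 0: {}; under {} P still reaches {G,H,W} ∋ G.
{H}: P⊥G given {H} in G with P→· removed — back-door holds.

P→G: minimal back-door set {H}.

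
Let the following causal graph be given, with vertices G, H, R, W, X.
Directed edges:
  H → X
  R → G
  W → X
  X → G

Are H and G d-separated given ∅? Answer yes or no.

No — H and G are d-connected given ∅.

Bayes-Ball from H | ∅ reaches {G,X}.
G ∈ reach(H|∅) ⇒ H ⊥̸ G | ∅.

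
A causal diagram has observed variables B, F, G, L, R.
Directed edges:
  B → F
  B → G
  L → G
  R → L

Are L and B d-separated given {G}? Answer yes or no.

Bayes-Ball from L | {G} reaches {B,F,R}.
B ∈ reach(L|{G}) ⇒ L ⊥̸ B | {G}.

No — L and B are d-connected given {G}.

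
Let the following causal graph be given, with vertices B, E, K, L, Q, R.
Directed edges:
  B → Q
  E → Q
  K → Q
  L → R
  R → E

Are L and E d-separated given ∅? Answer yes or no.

Bayes-Ball from L | ∅ reaches {E,Q,R}.
E ∈ reach(L|∅) ⇒ L ⊥̸ E | ∅.

No — L and E are d-connected given ∅.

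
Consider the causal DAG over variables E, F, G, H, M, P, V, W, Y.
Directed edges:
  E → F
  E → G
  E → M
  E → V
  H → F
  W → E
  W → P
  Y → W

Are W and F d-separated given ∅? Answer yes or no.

Bayes-Ball from W | ∅ reaches {E,F,G,M,P,V,Y}.
F ∈ reach(W|∅) ⇒ W ⊥̸ F | ∅.

No — W and F are d-connected given ∅.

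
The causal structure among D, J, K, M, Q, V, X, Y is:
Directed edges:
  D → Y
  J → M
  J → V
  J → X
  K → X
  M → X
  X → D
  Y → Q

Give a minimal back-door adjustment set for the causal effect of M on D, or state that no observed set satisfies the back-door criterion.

M→D: minimal back-door set {J}.

desc(M)\{M}={D,Q,X,Y}; candidates ⊆ {J,K,V}.
size 0: {}; under {} M still reaches {D,J,Q,V,X,Y} ∋ D.
{J}: M⊥D given {J} in G with M→· removed — back-door holds.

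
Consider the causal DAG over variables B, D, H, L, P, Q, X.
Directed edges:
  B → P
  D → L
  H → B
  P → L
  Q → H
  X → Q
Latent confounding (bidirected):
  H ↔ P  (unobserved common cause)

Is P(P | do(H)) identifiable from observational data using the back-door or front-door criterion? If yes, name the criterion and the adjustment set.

P(P|do(H)): frontdoor, adjust for {B}.

desc(H)\{H}={B,L,P}; candidates ⊆ {D,Q,X}.
H↔P: latent back-door arc(s) into H.
size 0: {}; under {} H still reaches {L,P,Q,X} ∋ P.
size 1: {D}, {Q}, {X}; under {D} H still reaches {L,P,Q,X} ∋ P.
size 2: {D,Q}, {D,X}, {Q,X}; under {D,Q} H still reaches {L,P} ∋ P.
H↔P cannot be blocked by any observed set — no back-door set.
{B}: (i) intercepts every directed H→P path; (ii) no back-door H→{B}; (iii) {H} blocks every back-door {B}→P. Front-door holds.
P(P|do(H)) = Σ_{B} P(B|H) Σ_{H'} P(P|B,H')P(H').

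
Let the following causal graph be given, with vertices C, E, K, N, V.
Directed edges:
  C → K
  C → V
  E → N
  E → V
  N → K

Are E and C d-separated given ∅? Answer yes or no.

Yes — E ⊥ C | ∅.

Bayes-Ball from E | ∅ reaches {K,N,V}.
C ∉ reach(E|∅) ⇒ E ⊥ C | ∅.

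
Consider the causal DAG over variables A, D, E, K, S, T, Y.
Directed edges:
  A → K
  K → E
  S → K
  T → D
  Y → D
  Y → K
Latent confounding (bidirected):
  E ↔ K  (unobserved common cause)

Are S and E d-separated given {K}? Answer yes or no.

Bayes-Ball from S | {K} reaches {A,D,E,Y}.
E ∈ reach(S|{K}) ⇒ S ⊥̸ E | {K}.

No — S and E are d-connected given {K}.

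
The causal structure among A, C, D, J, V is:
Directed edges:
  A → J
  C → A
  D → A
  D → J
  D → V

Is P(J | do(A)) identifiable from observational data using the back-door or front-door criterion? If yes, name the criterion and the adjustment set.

desc(A)\{A}={J}; candidates ⊆ {C,D,V}.
size 0: {}; under {} A still reaches {C,D,J,V} ∋ J.
{D}: A⊥J given {D} in G with A→· removed — back-door holds.
P(J|do(A)) = Σ_{D} P(J|A,D)·P(D).

P(J|do(A)): backdoor, adjust for {D}.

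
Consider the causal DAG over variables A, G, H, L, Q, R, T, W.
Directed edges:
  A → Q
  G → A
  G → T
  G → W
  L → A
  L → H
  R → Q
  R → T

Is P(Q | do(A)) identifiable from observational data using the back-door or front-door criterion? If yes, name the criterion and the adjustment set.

desc(A)\{A}={Q}; candidates ⊆ {G,H,L,R,T,W}.
∅: A⊥Q given ∅ in G with A→· removed — back-door holds.
P(Q|do(A)) = P(Q|A) — no adjustment needed.

P(Q|do(A)): backdoor, adjust for ∅.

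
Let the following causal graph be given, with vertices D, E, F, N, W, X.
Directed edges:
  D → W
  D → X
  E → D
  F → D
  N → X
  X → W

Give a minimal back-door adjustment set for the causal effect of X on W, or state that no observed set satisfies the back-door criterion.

X→W: minimal back-door set {D}.

desc(X)\{X}={W}; candidates ⊆ {D,E,F,N}.
size 0: {}; under {} X still reaches {D,E,F,N,W} ∋ W.
{D}: X⊥W given {D} in G with X→· removed — back-door holds.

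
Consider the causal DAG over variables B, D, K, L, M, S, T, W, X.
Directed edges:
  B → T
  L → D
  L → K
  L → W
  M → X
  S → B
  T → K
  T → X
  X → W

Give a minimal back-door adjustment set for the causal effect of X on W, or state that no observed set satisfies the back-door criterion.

X→W: minimal back-door set ∅.

desc(X)\{X}={W}; candidates ⊆ {B,D,K,L,M,S,T}.
∅: X⊥W given ∅ in G with X→· removed — back-door holds.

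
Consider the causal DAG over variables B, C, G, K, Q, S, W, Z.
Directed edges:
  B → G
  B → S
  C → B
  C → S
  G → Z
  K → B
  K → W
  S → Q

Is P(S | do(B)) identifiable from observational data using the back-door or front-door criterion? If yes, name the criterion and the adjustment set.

desc(B)\{B}={G,Q,S,Z}; candidates ⊆ {C,K,W}.
size 0: {}; under {} B still reaches {C,K,Q,S,W} ∋ S.
{C}: B⊥S given {C} in G with B→· removed — back-door holds.
P(S|do(B)) = Σ_{C} P(S|B,C)·P(C).

P(S|do(B)): backdoor, adjust for {C}.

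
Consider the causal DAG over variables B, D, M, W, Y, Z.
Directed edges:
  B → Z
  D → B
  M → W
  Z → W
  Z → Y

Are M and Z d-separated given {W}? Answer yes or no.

Bayes-Ball from M | {W} reaches {B,D,Y,Z}.
Z ∈ reach(M|{W}) ⇒ M ⊥̸ Z | {W}.

No — M and Z are d-connected given {W}.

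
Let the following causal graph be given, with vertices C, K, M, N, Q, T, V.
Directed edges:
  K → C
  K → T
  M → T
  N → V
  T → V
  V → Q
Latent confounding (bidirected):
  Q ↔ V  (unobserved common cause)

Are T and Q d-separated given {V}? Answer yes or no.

Bayes-Ball from T | {V} reaches {C,K,M,N,Q}.
Q ∈ reach(T|{V}) ⇒ T ⊥̸ Q | {V}.

No — T and Q are d-connected given {V}.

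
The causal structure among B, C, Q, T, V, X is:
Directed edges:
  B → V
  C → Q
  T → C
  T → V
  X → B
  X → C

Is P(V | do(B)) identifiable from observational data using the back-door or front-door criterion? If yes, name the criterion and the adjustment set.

P(V|do(B)): backdoor, adjust for ∅.

desc(B)\{B}={V}; candidates ⊆ {C,Q,T,X}.
∅: B⊥V given ∅ in G with B→· removed — back-door holds.
P(V|do(B)) = P(V|B) — no adjustment needed.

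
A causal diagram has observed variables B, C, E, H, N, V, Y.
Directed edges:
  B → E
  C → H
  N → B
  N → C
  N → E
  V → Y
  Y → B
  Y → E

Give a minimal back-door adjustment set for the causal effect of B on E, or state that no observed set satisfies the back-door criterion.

B→E: minimal back-door set {N, Y}.

desc(B)\{B}={E}; candidates ⊆ {C,H,N,V,Y}.
size 0: {}; under {} B still reaches {C,E,H,N,V,Y} ∋ E.
size 1: {C}, {H}, {N} …(+2); under {C} B still reaches {E,N,V,Y} ∋ E.
{N,Y}: B⊥E given {N,Y} in G with B→· removed — back-door holds.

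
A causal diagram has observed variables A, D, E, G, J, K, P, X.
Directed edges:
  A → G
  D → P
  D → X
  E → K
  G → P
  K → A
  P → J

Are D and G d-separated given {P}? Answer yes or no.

Bayes-Ball from D | {P} reaches {A,E,G,K,X}.
G ∈ reach(D|{P}) ⇒ D ⊥̸ G | {P}.

No — D and G are d-connected given {P}.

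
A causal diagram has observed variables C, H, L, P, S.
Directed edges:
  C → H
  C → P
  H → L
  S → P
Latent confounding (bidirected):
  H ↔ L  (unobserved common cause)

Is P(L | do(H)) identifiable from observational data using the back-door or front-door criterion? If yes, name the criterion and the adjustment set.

P(L|do(H)): not identifiable (no BD/FD set).

desc(H)\{H}={L}; candidates ⊆ {C,P,S}.
H↔L: latent back-door arc(s) into H.
size 0: {}; under {} H still reaches {C,L,P} ∋ L.
size 1: {C}, {P}, {S}; under {C} H still reaches {L} ∋ L.
size 2: {C,P}, {C,S}, {P,S}; under {C,P} H still reaches {L} ∋ L.
H↔L cannot be blocked by any observed set — no back-door set.
No mediator lies on a directed H→…→L path.
Neither criterion identifies P(L|do(H)) in this graph.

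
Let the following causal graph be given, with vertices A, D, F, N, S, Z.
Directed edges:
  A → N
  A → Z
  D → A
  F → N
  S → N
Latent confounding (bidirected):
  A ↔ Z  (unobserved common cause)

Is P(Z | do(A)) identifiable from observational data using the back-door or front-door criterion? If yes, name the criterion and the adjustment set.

desc(A)\{A}={N,Z}; candidates ⊆ {D,F,S}.
A↔Z: latent back-door arc(s) into A.
size 0: {}; under {} A still reaches {D,Z} ∋ Z.
size 1: {D}, {F}, {S}; under {D} A still reaches {Z} ∋ Z.
size 2: {D,F}, {D,S}, {F,S}; under {D,F} A still reaches {Z} ∋ Z.
A↔Z cannot be blocked by any observed set — no back-door set.
No mediator lies on a directed A→…→Z path.
Neither criterion identifies P(Z|do(A)) in this graph.

P(Z|do(A)): not identifiable (no BD/FD set).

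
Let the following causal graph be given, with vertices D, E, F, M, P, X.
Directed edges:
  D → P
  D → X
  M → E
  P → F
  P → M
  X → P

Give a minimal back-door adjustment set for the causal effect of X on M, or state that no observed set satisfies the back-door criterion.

desc(X)\{X}={E,F,M,P}; candidates ⊆ {D}.
size 0: {}; under {} X still reaches {D,E,F,M,P} ∋ M.
{D}: X⊥M given {D} in G with X→· removed — back-door holds.

X→M: minimal back-door set {D}.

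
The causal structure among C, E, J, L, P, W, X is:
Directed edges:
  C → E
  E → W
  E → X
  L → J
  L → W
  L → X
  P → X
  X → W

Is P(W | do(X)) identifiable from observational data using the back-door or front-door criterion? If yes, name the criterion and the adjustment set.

P(W|do(X)): backdoor, adjust for {E, L}.

desc(X)\{X}={W}; candidates ⊆ {C,E,J,L,P}.
size 0: {}; under {} X still reaches {C,E,J,L,P,W} ∋ W.
size 1: {C}, {E}, {J} …(+2); under {C} X still reaches {E,J,L,P,W} ∋ W.
{E,L}: X⊥W given {E,L} in G with X→· removed — back-door holds.
P(W|do(X)) = Σ_{E,L} P(W|X,E,L)·P(E,L).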